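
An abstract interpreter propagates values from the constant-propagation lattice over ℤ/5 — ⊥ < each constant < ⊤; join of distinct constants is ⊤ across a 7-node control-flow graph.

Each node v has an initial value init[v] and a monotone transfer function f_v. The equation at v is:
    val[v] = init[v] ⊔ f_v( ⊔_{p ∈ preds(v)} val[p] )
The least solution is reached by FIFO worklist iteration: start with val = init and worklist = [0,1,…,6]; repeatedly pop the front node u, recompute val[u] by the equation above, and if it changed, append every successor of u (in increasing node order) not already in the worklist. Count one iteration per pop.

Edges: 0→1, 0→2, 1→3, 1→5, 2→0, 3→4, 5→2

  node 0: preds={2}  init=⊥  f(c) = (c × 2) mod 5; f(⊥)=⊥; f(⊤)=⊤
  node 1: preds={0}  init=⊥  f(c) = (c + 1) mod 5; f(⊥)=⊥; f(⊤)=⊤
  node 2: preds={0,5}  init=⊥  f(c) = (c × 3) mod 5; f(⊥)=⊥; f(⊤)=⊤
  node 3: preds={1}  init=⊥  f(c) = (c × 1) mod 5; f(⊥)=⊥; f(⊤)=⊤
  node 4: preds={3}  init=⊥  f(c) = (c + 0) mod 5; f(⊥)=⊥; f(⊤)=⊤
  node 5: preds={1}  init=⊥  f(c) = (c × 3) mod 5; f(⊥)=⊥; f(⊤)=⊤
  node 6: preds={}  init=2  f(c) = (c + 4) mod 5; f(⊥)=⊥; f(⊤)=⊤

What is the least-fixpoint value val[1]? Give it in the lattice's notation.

Iteration log — 7 steps:
  step 1. node 0  ⊔preds=⊥  new=⊥  stable
  step 2. node 1  ⊔preds=⊥  new=⊥  stable
  step 3. node 2  ⊔preds=⊥  new=⊥  stable
  step 4. node 3  ⊔preds=⊥  new=⊥  stable
  step 5. node 4  ⊔preds=⊥  new=⊥  stable
  step 6. node 5  ⊔preds=⊥  new=⊥  stable
  step 7. node 6  ⊔preds=⊥  new=2  stable

Least fixpoint reached:
  node 0: ⊥
  node 1: ⊥
  node 2: ⊥
  node 3: ⊥
  node 4: ⊥
  node 5: ⊥
  node 6: 2

⊥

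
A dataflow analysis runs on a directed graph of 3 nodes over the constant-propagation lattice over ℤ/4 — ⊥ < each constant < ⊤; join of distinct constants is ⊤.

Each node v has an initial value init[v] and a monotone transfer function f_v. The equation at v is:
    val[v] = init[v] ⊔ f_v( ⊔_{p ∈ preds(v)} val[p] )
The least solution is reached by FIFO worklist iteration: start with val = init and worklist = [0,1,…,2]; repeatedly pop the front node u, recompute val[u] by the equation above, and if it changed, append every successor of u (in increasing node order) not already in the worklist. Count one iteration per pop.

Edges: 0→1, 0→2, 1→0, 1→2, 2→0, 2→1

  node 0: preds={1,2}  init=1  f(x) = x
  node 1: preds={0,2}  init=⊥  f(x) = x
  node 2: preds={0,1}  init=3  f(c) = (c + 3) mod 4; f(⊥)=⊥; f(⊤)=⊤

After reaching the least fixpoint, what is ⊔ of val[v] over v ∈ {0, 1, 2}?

Worklist (5 pops):
  #1 pop 0: in=3 → ⊤ (was 1); enqueue []
  #2 pop 1: in=⊤ → ⊤ (was ⊥); enqueue [0]
  #3 pop 2: in=⊤ → ⊤ (was 3); enqueue [1]
  #4 pop 0: in=⊤ → ⊤ (no change)
  #5 pop 1: in=⊤ → ⊤ (no change)

Fixpoint:
  val[0] = ⊤
  val[1] = ⊤
  val[2] = ⊤

⊤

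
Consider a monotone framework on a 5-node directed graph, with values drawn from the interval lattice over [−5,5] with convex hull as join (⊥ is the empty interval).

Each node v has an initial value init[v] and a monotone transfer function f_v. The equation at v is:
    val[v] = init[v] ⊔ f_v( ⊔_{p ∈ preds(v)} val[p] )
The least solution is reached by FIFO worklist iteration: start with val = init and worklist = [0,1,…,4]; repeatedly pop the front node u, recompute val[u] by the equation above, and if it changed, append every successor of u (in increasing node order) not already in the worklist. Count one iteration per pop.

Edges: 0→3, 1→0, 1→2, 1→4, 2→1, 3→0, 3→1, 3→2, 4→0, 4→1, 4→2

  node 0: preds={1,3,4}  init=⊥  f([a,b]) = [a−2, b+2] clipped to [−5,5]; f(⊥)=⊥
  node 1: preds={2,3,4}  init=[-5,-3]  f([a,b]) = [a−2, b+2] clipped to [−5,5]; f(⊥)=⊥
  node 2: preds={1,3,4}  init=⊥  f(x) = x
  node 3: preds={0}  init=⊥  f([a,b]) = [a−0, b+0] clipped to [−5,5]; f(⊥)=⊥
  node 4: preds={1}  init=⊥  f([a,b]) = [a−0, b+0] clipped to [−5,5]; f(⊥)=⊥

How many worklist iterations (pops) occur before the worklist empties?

Iteration log — 18 steps:
  step 1. node 0  ⊔preds=[-5,-3]  new=[-5,-1]  old=⊥  +wl: 
  step 2. node 1  ⊔preds=⊥  new=[-5,-3]  stable
  step 3. node 2  ⊔preds=[-5,-3]  new=[-5,-3]  old=⊥  +wl: 1
  step 4. node 3  ⊔preds=[-5,-1]  new=[-5,-1]  old=⊥  +wl: 0,2
  step 5. node 4  ⊔preds=[-5,-3]  new=[-5,-3]  old=⊥  +wl: 
  step 6. node 1  ⊔preds=[-5,-1]  new=[-5,1]  old=[-5,-3]  +wl: 4
  step 7. node 0  ⊔preds=[-5,1]  new=[-5,3]  old=[-5,-1]  +wl: 3
  step 8. node 2  ⊔preds=[-5,1]  new=[-5,1]  old=[-5,-3]  +wl: 1
  step 9. node 4  ⊔preds=[-5,1]  new=[-5,1]  old=[-5,-3]  +wl: 0,2
  step 10. node 3  ⊔preds=[-5,3]  new=[-5,3]  old=[-5,-1]  +wl: 
  step 11. node 1  ⊔preds=[-5,3]  new=[-5,5]  old=[-5,1]  +wl: 4
  step 12. node 0  ⊔preds=[-5,5]  new=[-5,5]  old=[-5,3]  +wl: 3
  step 13. node 2  ⊔preds=[-5,5]  new=[-5,5]  old=[-5,1]  +wl: 1
  step 14. node 4  ⊔preds=[-5,5]  new=[-5,5]  old=[-5,1]  +wl: 0,2
  step 15. node 3  ⊔preds=[-5,5]  new=[-5,5]  old=[-5,3]  +wl: 
  step 16. node 1  ⊔preds=[-5,5]  new=[-5,5]  stable
  step 17. node 0  ⊔preds=[-5,5]  new=[-5,5]  stable
  step 18. node 2  ⊔preds=[-5,5]  new=[-5,5]  stable

Least fixpoint reached:
  node 0: [-5,5]
  node 1: [-5,5]
  node 2: [-5,5]
  node 3: [-5,5]
  node 4: [-5,5]

18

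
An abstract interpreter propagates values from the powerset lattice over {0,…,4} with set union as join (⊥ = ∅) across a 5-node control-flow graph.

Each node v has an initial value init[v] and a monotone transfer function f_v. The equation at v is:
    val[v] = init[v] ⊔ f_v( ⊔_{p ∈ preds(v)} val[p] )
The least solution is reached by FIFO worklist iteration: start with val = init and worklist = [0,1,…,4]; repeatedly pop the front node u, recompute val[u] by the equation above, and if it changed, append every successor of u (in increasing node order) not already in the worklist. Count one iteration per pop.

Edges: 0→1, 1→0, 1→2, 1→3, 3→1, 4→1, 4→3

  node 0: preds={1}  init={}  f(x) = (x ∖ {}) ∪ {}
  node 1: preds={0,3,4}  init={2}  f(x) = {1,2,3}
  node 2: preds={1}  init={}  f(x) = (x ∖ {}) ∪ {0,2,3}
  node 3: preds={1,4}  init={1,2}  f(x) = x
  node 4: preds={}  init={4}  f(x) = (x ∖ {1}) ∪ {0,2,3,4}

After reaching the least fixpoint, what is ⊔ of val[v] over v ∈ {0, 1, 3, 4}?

Trace (9 dequeues):
  [1] u=0 | in {2} | out {2} | prev {} | push {}
  [2] u=1 | in {1,2,4} | out {1,2,3} | prev {2} | push {0}
  [3] u=2 | in {1,2,3} | out {0,1,2,3} | prev {} | push {}
  [4] u=3 | in {1,2,3,4} | out {1,2,3,4} | prev {1,2} | push {1}
  [5] u=4 | in {} | out {0,2,3,4} | prev {4} | push {3}
  [6] u=0 | in {1,2,3} | out {1,2,3} | prev {2} | push {}
  [7] u=1 | in {0,1,2,3,4} | out {1,2,3} | ==
  [8] u=3 | in {0,1,2,3,4} | out {0,1,2,3,4} | prev {1,2,3,4} | push {1}
  [9] u=1 | in {0,1,2,3,4} | out {1,2,3} | ==

Converged values:
  [0] {1,2,3}
  [1] {1,2,3}
  [2] {0,1,2,3}
  [3] {0,1,2,3,4}
  [4] {0,2,3,4}

{0,1,2,3,4}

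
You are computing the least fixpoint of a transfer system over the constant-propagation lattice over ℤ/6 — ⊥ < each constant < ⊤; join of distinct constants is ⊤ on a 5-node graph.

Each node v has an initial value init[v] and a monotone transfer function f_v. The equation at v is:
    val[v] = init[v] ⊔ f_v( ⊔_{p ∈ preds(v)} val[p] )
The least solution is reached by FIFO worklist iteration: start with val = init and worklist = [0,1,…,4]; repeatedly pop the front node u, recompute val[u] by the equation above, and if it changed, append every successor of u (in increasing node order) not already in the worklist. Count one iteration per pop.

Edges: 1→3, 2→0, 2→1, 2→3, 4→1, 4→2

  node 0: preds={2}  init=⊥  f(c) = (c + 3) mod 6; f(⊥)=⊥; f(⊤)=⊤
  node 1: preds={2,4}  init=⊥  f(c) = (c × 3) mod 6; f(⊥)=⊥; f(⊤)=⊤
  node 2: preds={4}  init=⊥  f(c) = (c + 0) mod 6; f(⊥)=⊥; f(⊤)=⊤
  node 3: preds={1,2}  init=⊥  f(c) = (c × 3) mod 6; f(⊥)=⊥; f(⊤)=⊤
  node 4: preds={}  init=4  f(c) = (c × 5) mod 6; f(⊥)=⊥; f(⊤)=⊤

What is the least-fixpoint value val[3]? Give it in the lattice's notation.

Iteration log — 7 steps:
  step 1. node 0  ⊔preds=⊥  new=⊥  stable
  step 2. node 1  ⊔preds=4  new=0  old=⊥  +wl: 
  step 3. node 2  ⊔preds=4  new=4  old=⊥  +wl: 0,1
  step 4. node 3  ⊔preds=⊤  new=⊤  old=⊥  +wl: 
  step 5. node 4  ⊔preds=⊥  new=4  stable
  step 6. node 0  ⊔preds=4  new=1  old=⊥  +wl: 
  step 7. node 1  ⊔preds=4  new=0  stable

Least fixpoint reached:
  node 0: 1
  node 1: 0
  node 2: 4
  node 3: ⊤
  node 4: 4

⊤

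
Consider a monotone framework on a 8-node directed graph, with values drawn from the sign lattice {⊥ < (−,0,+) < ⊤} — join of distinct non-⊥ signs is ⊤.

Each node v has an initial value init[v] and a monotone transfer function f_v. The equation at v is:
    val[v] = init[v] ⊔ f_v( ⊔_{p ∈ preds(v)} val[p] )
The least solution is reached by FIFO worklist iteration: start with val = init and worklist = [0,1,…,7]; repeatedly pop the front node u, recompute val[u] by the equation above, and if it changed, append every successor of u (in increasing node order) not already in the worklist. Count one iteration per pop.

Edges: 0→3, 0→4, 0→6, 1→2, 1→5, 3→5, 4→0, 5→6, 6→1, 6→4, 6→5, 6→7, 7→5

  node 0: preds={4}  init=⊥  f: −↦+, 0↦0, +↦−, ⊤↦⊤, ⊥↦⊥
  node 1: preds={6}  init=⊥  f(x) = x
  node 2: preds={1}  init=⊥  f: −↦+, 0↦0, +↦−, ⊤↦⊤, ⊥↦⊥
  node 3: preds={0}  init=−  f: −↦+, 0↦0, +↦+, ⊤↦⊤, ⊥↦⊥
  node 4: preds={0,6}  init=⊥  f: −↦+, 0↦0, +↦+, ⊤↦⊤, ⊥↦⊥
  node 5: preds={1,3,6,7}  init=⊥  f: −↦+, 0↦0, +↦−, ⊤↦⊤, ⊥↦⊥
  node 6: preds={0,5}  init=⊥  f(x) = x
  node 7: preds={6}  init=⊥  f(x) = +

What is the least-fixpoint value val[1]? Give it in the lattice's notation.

Trace (24 dequeues):
  [1] u=0 | in ⊥ | out ⊥ | ==
  [2] u=1 | in ⊥ | out ⊥ | ==
  [3] u=2 | in ⊥ | out ⊥ | ==
  [4] u=3 | in ⊥ | out − | ==
  [5] u=4 | in ⊥ | out ⊥ | ==
  [6] u=5 | in − | out + | prev ⊥ | push {}
  [7] u=6 | in + | out + | prev ⊥ | push {1,4,5}
  [8] u=7 | in + | out + | prev ⊥ | push {}
  [9] u=1 | in + | out + | prev ⊥ | push {2}
  [10] u=4 | in + | out + | prev ⊥ | push {0}
  [11] u=5 | in ⊤ | out ⊤ | prev + | push {6}
  [12] u=2 | in + | out − | prev ⊥ | push {}
  [13] u=0 | in + | out − | prev ⊥ | push {3,4}
  [14] u=6 | in ⊤ | out ⊤ | prev + | push {1,5,7}
  [15] u=3 | in − | out ⊤ | prev − | push {}
  [16] u=4 | in ⊤ | out ⊤ | prev + | push {0}
  [17] u=1 | in ⊤ | out ⊤ | prev + | push {2}
  [18] u=5 | in ⊤ | out ⊤ | ==
  [19] u=7 | in ⊤ | out + | ==
  [20] u=0 | in ⊤ | out ⊤ | prev − | push {3,4,6}
  [21] u=2 | in ⊤ | out ⊤ | prev − | push {}
  [22] u=3 | in ⊤ | out ⊤ | ==
  [23] u=4 | in ⊤ | out ⊤ | ==
  [24] u=6 | in ⊤ | out ⊤ | ==

Converged values:
  [0] ⊤
  [1] ⊤
  [2] ⊤
  [3] ⊤
  [4] ⊤
  [5] ⊤
  [6] ⊤
  [7] +

⊤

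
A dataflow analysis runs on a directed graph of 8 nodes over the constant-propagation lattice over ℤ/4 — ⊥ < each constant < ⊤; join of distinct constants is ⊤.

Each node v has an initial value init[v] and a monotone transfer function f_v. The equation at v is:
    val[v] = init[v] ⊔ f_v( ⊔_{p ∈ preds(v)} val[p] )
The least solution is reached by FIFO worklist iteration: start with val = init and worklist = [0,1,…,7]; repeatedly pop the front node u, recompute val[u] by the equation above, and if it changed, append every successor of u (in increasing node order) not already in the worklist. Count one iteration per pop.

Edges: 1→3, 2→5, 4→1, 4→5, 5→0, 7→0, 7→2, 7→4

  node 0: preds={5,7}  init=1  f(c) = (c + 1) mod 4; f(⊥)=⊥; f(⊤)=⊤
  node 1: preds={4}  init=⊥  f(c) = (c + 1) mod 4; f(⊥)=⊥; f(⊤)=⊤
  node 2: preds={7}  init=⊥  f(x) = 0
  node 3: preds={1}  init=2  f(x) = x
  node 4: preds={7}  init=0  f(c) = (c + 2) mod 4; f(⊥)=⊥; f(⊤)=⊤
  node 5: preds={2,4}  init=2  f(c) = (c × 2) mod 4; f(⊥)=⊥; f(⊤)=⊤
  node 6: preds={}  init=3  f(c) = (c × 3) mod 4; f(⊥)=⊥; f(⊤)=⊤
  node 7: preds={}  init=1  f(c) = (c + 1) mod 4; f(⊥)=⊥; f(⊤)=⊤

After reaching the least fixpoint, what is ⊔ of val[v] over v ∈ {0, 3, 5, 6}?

⊤

Iteration log — 11 steps:
  step 1. node 0  ⊔preds=⊤  new=⊤  old=1  +wl: 
  step 2. node 1  ⊔preds=0  new=1  old=⊥  +wl: 
  step 3. node 2  ⊔preds=1  new=0  old=⊥  +wl: 
  step 4. node 3  ⊔preds=1  new=⊤  old=2  +wl: 
  step 5. node 4  ⊔preds=1  new=⊤  old=0  +wl: 1
  step 6. node 5  ⊔preds=⊤  new=⊤  old=2  +wl: 0
  step 7. node 6  ⊔preds=⊥  new=3  stable
  step 8. node 7  ⊔preds=⊥  new=1  stable
  step 9. node 1  ⊔preds=⊤  new=⊤  old=1  +wl: 3
  step 10. node 0  ⊔preds=⊤  new=⊤  stable
  step 11. node 3  ⊔preds=⊤  new=⊤  stable

Least fixpoint reached:
  node 0: ⊤
  node 1: ⊤
  node 2: 0
  node 3: ⊤
  node 4: ⊤
  node 5: ⊤
  node 6: 3
  node 7: 1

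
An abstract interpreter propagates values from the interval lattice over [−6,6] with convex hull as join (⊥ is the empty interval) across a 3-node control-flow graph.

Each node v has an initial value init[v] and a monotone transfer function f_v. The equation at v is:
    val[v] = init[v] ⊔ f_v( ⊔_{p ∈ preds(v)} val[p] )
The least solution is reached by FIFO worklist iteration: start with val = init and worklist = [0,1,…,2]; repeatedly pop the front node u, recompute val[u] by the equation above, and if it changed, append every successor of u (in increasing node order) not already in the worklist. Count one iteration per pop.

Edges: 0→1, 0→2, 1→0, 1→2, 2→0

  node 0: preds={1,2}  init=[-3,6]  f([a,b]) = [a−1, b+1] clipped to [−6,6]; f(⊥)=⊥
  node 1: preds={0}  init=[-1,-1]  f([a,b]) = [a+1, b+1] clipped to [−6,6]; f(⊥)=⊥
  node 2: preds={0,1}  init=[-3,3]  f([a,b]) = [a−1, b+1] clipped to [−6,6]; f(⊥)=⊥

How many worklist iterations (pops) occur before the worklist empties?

Trace (7 dequeues):
  [1] u=0 | in [-3,3] | out [-4,6] | prev [-3,6] | push {}
  [2] u=1 | in [-4,6] | out [-3,6] | prev [-1,-1] | push {0}
  [3] u=2 | in [-4,6] | out [-5,6] | prev [-3,3] | push {}
  [4] u=0 | in [-5,6] | out [-6,6] | prev [-4,6] | push {1,2}
  [5] u=1 | in [-6,6] | out [-5,6] | prev [-3,6] | push {0}
  [6] u=2 | in [-6,6] | out [-6,6] | prev [-5,6] | push {}
  [7] u=0 | in [-6,6] | out [-6,6] | ==

Converged values:
  [0] [-6,6]
  [1] [-5,6]
  [2] [-6,6]

7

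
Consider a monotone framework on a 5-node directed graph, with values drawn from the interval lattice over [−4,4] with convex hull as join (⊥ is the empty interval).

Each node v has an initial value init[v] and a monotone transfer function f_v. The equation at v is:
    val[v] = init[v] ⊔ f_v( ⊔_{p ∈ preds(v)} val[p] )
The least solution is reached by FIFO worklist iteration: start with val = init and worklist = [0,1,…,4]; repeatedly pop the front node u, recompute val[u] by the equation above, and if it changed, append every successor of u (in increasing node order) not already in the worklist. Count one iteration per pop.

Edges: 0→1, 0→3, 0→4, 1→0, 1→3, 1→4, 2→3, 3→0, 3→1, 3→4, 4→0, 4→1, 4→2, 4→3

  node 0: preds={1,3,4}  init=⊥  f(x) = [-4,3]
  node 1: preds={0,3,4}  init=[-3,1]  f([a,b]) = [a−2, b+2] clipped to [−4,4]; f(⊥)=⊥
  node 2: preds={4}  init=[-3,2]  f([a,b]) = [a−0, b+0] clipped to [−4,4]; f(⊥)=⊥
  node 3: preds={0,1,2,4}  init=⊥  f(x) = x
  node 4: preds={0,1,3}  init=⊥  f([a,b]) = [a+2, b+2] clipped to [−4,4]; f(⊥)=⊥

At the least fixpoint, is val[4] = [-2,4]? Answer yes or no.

Trace (9 dequeues):
  [1] u=0 | in [-3,1] | out [-4,3] | prev ⊥ | push {}
  [2] u=1 | in [-4,3] | out [-4,4] | prev [-3,1] | push {0}
  [3] u=2 | in ⊥ | out [-3,2] | ==
  [4] u=3 | in [-4,4] | out [-4,4] | prev ⊥ | push {1}
  [5] u=4 | in [-4,4] | out [-2,4] | prev ⊥ | push {2,3}
  [6] u=0 | in [-4,4] | out [-4,3] | ==
  [7] u=1 | in [-4,4] | out [-4,4] | ==
  [8] u=2 | in [-2,4] | out [-3,4] | prev [-3,2] | push {}
  [9] u=3 | in [-4,4] | out [-4,4] | ==

Converged values:
  [0] [-4,3]
  [1] [-4,4]
  [2] [-3,4]
  [3] [-4,4]
  [4] [-2,4]

yes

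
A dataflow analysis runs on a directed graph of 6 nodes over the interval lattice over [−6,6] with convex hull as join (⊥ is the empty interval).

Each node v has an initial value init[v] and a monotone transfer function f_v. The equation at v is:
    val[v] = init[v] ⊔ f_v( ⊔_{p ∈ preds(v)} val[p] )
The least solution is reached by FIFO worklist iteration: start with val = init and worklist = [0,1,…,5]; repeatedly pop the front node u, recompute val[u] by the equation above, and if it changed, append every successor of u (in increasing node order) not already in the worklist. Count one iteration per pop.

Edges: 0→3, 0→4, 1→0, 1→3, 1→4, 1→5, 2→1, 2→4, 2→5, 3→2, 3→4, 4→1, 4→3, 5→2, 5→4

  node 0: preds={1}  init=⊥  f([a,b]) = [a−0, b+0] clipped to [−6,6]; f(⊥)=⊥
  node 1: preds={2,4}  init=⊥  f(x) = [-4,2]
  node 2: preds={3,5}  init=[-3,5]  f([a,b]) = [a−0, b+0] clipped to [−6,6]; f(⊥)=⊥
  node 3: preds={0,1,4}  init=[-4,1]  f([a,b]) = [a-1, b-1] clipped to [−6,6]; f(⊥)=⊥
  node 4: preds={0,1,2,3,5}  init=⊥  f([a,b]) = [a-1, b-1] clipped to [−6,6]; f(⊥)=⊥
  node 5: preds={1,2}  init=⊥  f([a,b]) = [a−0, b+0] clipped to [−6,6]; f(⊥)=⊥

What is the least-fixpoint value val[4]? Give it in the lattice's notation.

Worklist (19 pops):
  #1 pop 0: in=⊥ → ⊥ (no change)
  #2 pop 1: in=[-3,5] → [-4,2] (was ⊥); enqueue [0]
  #3 pop 2: in=[-4,1] → [-4,5] (was [-3,5]); enqueue [1]
  #4 pop 3: in=[-4,2] → [-5,1] (was [-4,1]); enqueue [2]
  #5 pop 4: in=[-5,5] → [-6,4] (was ⊥); enqueue [3]
  #6 pop 5: in=[-4,5] → [-4,5] (was ⊥); enqueue [4]
  #7 pop 0: in=[-4,2] → [-4,2] (was ⊥); enqueue []
  #8 pop 1: in=[-6,5] → [-4,2] (no change)
  #9 pop 2: in=[-5,5] → [-5,5] (was [-4,5]); enqueue [1,5]
  #10 pop 3: in=[-6,4] → [-6,3] (was [-5,1]); enqueue [2]
  #11 pop 4: in=[-6,5] → [-6,4] (no change)
  #12 pop 1: in=[-6,5] → [-4,2] (no change)
  #13 pop 5: in=[-5,5] → [-5,5] (was [-4,5]); enqueue [4]
  #14 pop 2: in=[-6,5] → [-6,5] (was [-5,5]); enqueue [1,5]
  #15 pop 4: in=[-6,5] → [-6,4] (no change)
  #16 pop 1: in=[-6,5] → [-4,2] (no change)
  #17 pop 5: in=[-6,5] → [-6,5] (was [-5,5]); enqueue [2,4]
  #18 pop 2: in=[-6,5] → [-6,5] (no change)
  #19 pop 4: in=[-6,5] → [-6,4] (no change)

Fixpoint:
  val[0] = [-4,2]
  val[1] = [-4,2]
  val[2] = [-6,5]
  val[3] = [-6,3]
  val[4] = [-6,4]
  val[5] = [-6,5]

[-6,4]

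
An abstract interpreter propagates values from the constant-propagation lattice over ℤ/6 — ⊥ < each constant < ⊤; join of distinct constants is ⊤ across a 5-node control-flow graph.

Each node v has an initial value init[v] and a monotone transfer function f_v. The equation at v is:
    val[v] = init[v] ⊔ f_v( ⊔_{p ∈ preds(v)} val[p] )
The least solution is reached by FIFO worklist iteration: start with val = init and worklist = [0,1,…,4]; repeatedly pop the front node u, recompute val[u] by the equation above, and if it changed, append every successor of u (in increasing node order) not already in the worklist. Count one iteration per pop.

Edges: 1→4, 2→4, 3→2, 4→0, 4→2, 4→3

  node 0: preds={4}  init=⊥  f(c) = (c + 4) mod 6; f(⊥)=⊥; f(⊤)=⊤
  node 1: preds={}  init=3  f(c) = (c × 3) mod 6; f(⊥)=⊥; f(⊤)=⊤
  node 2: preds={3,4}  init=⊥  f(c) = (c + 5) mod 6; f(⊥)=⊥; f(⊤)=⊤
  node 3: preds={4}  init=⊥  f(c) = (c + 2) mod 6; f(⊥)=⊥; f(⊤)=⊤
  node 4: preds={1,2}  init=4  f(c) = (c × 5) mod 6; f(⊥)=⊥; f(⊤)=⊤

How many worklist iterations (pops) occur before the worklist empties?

Worklist (10 pops):
  #1 pop 0: in=4 → 2 (was ⊥); enqueue []
  #2 pop 1: in=⊥ → 3 (no change)
  #3 pop 2: in=4 → 3 (was ⊥); enqueue []
  #4 pop 3: in=4 → 0 (was ⊥); enqueue [2]
  #5 pop 4: in=3 → ⊤ (was 4); enqueue [0,3]
  #6 pop 2: in=⊤ → ⊤ (was 3); enqueue [4]
  #7 pop 0: in=⊤ → ⊤ (was 2); enqueue []
  #8 pop 3: in=⊤ → ⊤ (was 0); enqueue [2]
  #9 pop 4: in=⊤ → ⊤ (no change)
  #10 pop 2: in=⊤ → ⊤ (no change)

Fixpoint:
  val[0] = ⊤
  val[1] = 3
  val[2] = ⊤
  val[3] = ⊤
  val[4] = ⊤

10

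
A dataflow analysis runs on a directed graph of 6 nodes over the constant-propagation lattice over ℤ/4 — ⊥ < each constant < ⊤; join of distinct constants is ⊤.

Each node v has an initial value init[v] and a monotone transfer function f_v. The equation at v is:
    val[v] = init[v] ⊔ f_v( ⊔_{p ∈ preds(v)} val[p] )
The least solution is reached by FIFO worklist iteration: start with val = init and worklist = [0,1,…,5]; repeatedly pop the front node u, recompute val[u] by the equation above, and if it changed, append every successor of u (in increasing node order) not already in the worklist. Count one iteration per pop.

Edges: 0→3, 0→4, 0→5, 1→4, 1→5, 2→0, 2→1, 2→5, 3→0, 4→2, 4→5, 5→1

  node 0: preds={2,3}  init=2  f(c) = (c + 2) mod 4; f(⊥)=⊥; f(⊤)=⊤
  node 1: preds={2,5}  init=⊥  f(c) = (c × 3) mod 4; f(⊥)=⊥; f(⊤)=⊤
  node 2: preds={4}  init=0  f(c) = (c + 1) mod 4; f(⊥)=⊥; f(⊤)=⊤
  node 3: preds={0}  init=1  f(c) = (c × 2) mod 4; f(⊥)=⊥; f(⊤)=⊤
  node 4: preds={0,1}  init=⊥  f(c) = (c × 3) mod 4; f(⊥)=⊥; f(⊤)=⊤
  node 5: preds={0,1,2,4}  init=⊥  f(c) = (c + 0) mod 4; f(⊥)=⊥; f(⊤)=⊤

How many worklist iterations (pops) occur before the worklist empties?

12

Trace (12 dequeues):
  [1] u=0 | in ⊤ | out ⊤ | prev 2 | push {}
  [2] u=1 | in 0 | out 0 | prev ⊥ | push {}
  [3] u=2 | in ⊥ | out 0 | ==
  [4] u=3 | in ⊤ | out ⊤ | prev 1 | push {0}
  [5] u=4 | in ⊤ | out ⊤ | prev ⊥ | push {2}
  [6] u=5 | in ⊤ | out ⊤ | prev ⊥ | push {1}
  [7] u=0 | in ⊤ | out ⊤ | ==
  [8] u=2 | in ⊤ | out ⊤ | prev 0 | push {0,5}
  [9] u=1 | in ⊤ | out ⊤ | prev 0 | push {4}
  [10] u=0 | in ⊤ | out ⊤ | ==
  [11] u=5 | in ⊤ | out ⊤ | ==
  [12] u=4 | in ⊤ | out ⊤ | ==

Converged values:
  [0] ⊤
  [1] ⊤
  [2] ⊤
  [3] ⊤
  [4] ⊤
  [5] ⊤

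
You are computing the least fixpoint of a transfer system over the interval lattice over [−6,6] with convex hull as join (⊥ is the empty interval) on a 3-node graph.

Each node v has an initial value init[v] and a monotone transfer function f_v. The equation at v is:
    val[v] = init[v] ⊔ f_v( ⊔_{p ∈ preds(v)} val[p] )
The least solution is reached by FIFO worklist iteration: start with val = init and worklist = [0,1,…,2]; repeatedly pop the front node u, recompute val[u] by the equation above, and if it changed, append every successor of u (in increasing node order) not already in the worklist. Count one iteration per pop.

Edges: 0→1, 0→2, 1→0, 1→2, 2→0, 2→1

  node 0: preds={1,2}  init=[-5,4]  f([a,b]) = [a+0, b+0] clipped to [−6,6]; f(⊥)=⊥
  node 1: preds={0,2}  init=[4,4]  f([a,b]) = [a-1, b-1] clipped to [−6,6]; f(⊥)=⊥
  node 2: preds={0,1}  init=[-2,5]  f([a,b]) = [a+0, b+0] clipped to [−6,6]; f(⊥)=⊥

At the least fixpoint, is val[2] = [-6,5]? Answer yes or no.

yes

Worklist (6 pops):
  #1 pop 0: in=[-2,5] → [-5,5] (was [-5,4]); enqueue []
  #2 pop 1: in=[-5,5] → [-6,4] (was [4,4]); enqueue [0]
  #3 pop 2: in=[-6,5] → [-6,5] (was [-2,5]); enqueue [1]
  #4 pop 0: in=[-6,5] → [-6,5] (was [-5,5]); enqueue [2]
  #5 pop 1: in=[-6,5] → [-6,4] (no change)
  #6 pop 2: in=[-6,5] → [-6,5] (no change)

Fixpoint:
  val[0] = [-6,5]
  val[1] = [-6,4]
  val[2] = [-6,5]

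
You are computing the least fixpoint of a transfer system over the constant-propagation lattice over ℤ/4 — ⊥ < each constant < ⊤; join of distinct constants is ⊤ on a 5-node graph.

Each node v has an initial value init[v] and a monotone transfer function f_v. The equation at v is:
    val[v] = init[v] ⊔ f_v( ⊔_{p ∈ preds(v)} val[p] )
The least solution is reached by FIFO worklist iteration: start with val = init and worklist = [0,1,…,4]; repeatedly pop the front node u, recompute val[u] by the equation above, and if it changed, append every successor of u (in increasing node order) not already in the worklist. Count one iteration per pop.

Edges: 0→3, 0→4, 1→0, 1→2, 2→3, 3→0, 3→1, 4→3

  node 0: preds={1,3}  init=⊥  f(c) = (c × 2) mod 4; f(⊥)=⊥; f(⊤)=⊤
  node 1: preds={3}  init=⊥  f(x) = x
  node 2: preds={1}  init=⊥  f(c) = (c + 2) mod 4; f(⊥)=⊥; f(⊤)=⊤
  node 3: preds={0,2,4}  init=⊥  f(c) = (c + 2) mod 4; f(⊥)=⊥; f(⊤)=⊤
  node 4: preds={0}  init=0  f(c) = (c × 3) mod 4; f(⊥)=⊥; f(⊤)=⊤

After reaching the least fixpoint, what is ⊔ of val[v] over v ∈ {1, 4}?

⊤

Iteration log — 12 steps:
  step 1. node 0  ⊔preds=⊥  new=⊥  stable
  step 2. node 1  ⊔preds=⊥  new=⊥  stable
  step 3. node 2  ⊔preds=⊥  new=⊥  stable
  step 4. node 3  ⊔preds=0  new=2  old=⊥  +wl: 0,1
  step 5. node 4  ⊔preds=⊥  new=0  stable
  step 6. node 0  ⊔preds=2  new=0  old=⊥  +wl: 3,4
  step 7. node 1  ⊔preds=2  new=2  old=⊥  +wl: 0,2
  step 8. node 3  ⊔preds=0  new=2  stable
  step 9. node 4  ⊔preds=0  new=0  stable
  step 10. node 0  ⊔preds=2  new=0  stable
  step 11. node 2  ⊔preds=2  new=0  old=⊥  +wl: 3
  step 12. node 3  ⊔preds=0  new=2  stable

Least fixpoint reached:
  node 0: 0
  node 1: 2
  node 2: 0
  node 3: 2
  node 4: 0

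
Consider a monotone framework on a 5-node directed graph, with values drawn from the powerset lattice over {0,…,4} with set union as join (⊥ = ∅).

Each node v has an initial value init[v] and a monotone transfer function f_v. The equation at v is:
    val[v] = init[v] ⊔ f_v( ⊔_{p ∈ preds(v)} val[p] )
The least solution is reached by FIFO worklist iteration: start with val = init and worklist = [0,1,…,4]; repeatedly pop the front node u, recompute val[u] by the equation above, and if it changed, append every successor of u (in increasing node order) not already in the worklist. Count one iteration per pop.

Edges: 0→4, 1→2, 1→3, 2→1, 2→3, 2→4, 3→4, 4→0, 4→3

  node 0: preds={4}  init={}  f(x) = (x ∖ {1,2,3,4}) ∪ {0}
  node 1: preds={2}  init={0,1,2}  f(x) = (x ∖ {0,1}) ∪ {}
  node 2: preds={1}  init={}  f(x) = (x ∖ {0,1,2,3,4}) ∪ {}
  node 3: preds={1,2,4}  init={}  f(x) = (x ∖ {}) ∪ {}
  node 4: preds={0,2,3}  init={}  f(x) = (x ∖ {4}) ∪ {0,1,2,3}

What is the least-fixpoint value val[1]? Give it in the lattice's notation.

Iteration log — 8 steps:
  step 1. node 0  ⊔preds={}  new={0}  old={}  +wl: 
  step 2. node 1  ⊔preds={}  new={0,1,2}  stable
  step 3. node 2  ⊔preds={0,1,2}  new={}  stable
  step 4. node 3  ⊔preds={0,1,2}  new={0,1,2}  old={}  +wl: 
  step 5. node 4  ⊔preds={0,1,2}  new={0,1,2,3}  old={}  +wl: 0,3
  step 6. node 0  ⊔preds={0,1,2,3}  new={0}  stable
  step 7. node 3  ⊔preds={0,1,2,3}  new={0,1,2,3}  old={0,1,2}  +wl: 4
  step 8. node 4  ⊔preds={0,1,2,3}  new={0,1,2,3}  stable

Least fixpoint reached:
  node 0: {0}
  node 1: {0,1,2}
  node 2: {}
  node 3: {0,1,2,3}
  node 4: {0,1,2,3}

{0,1,2}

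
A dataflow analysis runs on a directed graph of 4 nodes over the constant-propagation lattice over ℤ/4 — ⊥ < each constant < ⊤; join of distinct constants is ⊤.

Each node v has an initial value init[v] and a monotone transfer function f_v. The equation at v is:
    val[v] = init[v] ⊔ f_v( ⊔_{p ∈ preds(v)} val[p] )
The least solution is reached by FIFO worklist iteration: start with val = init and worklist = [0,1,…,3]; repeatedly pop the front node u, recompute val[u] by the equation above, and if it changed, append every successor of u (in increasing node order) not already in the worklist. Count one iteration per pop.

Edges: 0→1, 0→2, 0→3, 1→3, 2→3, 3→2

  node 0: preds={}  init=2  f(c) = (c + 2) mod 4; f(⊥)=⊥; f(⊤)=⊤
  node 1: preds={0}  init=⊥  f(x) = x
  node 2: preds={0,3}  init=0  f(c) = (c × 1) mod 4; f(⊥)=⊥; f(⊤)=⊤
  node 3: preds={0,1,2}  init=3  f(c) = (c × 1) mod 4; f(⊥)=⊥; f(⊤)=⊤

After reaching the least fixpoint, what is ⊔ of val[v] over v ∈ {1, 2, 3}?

Iteration log — 5 steps:
  step 1. node 0  ⊔preds=⊥  new=2  stable
  step 2. node 1  ⊔preds=2  new=2  old=⊥  +wl: 
  step 3. node 2  ⊔preds=⊤  new=⊤  old=0  +wl: 
  step 4. node 3  ⊔preds=⊤  new=⊤  old=3  +wl: 2
  step 5. node 2  ⊔preds=⊤  new=⊤  stable

Least fixpoint reached:
  node 0: 2
  node 1: 2
  node 2: ⊤
  node 3: ⊤

⊤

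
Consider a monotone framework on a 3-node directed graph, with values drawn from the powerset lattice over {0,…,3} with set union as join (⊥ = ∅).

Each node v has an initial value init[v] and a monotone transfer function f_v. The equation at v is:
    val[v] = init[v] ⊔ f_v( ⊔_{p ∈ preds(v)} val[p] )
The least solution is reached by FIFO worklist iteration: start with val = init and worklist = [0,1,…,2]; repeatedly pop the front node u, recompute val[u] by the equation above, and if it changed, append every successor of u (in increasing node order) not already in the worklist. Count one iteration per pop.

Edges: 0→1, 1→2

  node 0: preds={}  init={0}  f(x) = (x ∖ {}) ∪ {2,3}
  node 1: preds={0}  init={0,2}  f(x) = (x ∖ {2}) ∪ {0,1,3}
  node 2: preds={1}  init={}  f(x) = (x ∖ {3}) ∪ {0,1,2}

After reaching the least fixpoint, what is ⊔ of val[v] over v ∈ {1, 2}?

{0,1,2,3}

Iteration log — 3 steps:
  step 1. node 0  ⊔preds={}  new={0,2,3}  old={0}  +wl: 
  step 2. node 1  ⊔preds={0,2,3}  new={0,1,2,3}  old={0,2}  +wl: 
  step 3. node 2  ⊔preds={0,1,2,3}  new={0,1,2}  old={}  +wl: 

Least fixpoint reached:
  node 0: {0,2,3}
  node 1: {0,1,2,3}
  node 2: {0,1,2}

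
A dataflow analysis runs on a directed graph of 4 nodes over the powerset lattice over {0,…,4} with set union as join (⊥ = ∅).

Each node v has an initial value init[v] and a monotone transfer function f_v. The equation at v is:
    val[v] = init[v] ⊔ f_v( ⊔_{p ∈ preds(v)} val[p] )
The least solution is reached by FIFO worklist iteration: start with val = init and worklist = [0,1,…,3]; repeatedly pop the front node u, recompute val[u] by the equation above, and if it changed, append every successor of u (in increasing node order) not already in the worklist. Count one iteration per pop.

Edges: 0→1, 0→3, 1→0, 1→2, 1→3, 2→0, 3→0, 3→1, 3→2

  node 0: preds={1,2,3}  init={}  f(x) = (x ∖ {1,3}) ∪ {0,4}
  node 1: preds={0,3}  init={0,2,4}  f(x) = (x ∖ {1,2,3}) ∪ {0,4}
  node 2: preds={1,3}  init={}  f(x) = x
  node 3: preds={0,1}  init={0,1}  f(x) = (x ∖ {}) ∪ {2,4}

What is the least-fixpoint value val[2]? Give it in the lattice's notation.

Iteration log — 7 steps:
  step 1. node 0  ⊔preds={0,1,2,4}  new={0,2,4}  old={}  +wl: 
  step 2. node 1  ⊔preds={0,1,2,4}  new={0,2,4}  stable
  step 3. node 2  ⊔preds={0,1,2,4}  new={0,1,2,4}  old={}  +wl: 0
  step 4. node 3  ⊔preds={0,2,4}  new={0,1,2,4}  old={0,1}  +wl: 1,2
  step 5. node 0  ⊔preds={0,1,2,4}  new={0,2,4}  stable
  step 6. node 1  ⊔preds={0,1,2,4}  new={0,2,4}  stable
  step 7. node 2  ⊔preds={0,1,2,4}  new={0,1,2,4}  stable

Least fixpoint reached:
  node 0: {0,2,4}
  node 1: {0,2,4}
  node 2: {0,1,2,4}
  node 3: {0,1,2,4}

{0,1,2,4}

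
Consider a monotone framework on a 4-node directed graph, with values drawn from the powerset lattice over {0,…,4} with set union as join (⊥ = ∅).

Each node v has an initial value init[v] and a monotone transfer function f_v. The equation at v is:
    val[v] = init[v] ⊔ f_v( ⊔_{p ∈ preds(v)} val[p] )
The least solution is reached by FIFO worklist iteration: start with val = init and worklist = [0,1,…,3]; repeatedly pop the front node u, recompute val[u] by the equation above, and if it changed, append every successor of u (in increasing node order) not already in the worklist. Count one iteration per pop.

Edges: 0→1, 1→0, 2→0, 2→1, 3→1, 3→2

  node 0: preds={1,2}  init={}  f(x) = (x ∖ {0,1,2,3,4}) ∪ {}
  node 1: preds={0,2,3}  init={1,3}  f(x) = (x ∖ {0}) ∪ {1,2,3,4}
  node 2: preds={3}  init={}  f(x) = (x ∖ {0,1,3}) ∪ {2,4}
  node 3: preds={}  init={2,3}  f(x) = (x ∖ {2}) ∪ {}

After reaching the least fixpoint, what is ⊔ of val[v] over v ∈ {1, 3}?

Iteration log — 6 steps:
  step 1. node 0  ⊔preds={1,3}  new={}  stable
  step 2. node 1  ⊔preds={2,3}  new={1,2,3,4}  old={1,3}  +wl: 0
  step 3. node 2  ⊔preds={2,3}  new={2,4}  old={}  +wl: 1
  step 4. node 3  ⊔preds={}  new={2,3}  stable
  step 5. node 0  ⊔preds={1,2,3,4}  new={}  stable
  step 6. node 1  ⊔preds={2,3,4}  new={1,2,3,4}  stable

Least fixpoint reached:
  node 0: {}
  node 1: {1,2,3,4}
  node 2: {2,4}
  node 3: {2,3}

{1,2,3,4}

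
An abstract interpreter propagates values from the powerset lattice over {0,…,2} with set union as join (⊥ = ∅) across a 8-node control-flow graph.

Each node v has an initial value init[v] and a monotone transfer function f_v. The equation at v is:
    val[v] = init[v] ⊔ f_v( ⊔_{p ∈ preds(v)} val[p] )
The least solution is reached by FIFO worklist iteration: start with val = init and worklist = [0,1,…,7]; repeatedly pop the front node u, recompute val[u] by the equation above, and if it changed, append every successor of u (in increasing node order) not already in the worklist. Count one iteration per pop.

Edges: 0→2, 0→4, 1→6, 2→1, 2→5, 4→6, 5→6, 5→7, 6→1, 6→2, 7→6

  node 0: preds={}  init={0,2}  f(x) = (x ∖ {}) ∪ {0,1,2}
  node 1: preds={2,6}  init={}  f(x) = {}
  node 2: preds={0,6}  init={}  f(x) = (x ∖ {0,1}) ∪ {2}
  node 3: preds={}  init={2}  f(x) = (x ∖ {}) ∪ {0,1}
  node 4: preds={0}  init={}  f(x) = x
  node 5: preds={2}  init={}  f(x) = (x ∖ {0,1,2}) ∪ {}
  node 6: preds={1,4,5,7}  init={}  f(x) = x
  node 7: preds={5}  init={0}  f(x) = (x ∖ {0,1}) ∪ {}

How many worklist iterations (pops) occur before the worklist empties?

Iteration log — 10 steps:
  step 1. node 0  ⊔preds={}  new={0,1,2}  old={0,2}  +wl: 
  step 2. node 1  ⊔preds={}  new={}  stable
  step 3. node 2  ⊔preds={0,1,2}  new={2}  old={}  +wl: 1
  step 4. node 3  ⊔preds={}  new={0,1,2}  old={2}  +wl: 
  step 5. node 4  ⊔preds={0,1,2}  new={0,1,2}  old={}  +wl: 
  step 6. node 5  ⊔preds={2}  new={}  stable
  step 7. node 6  ⊔preds={0,1,2}  new={0,1,2}  old={}  +wl: 2
  step 8. node 7  ⊔preds={}  new={0}  stable
  step 9. node 1  ⊔preds={0,1,2}  new={}  stable
  step 10. node 2  ⊔preds={0,1,2}  new={2}  stable

Least fixpoint reached:
  node 0: {0,1,2}
  node 1: {}
  node 2: {2}
  node 3: {0,1,2}
  node 4: {0,1,2}
  node 5: {}
  node 6: {0,1,2}
  node 7: {0}

10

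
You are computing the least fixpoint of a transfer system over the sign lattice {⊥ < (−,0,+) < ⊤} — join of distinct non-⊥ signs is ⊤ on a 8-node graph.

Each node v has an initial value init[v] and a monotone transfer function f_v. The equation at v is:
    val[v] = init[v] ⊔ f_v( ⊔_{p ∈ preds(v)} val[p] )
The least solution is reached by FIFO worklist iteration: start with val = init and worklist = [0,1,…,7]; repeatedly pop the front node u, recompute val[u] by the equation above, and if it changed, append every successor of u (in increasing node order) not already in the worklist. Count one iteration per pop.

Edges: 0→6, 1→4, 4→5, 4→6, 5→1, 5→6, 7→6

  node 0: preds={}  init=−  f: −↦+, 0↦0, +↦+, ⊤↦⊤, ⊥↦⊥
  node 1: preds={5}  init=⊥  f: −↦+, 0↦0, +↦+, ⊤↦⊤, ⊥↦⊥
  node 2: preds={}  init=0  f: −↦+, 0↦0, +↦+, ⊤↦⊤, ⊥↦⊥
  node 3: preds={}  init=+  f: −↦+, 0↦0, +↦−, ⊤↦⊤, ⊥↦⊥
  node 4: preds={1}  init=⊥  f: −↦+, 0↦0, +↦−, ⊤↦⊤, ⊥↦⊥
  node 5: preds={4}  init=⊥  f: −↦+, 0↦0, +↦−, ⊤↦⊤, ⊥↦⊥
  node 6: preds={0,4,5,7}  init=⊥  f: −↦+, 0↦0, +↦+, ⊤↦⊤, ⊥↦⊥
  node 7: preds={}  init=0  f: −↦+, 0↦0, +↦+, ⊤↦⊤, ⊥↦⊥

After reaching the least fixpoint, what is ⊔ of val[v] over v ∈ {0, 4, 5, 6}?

Trace (8 dequeues):
  [1] u=0 | in ⊥ | out − | ==
  [2] u=1 | in ⊥ | out ⊥ | ==
  [3] u=2 | in ⊥ | out 0 | ==
  [4] u=3 | in ⊥ | out + | ==
  [5] u=4 | in ⊥ | out ⊥ | ==
  [6] u=5 | in ⊥ | out ⊥ | ==
  [7] u=6 | in ⊤ | out ⊤ | prev ⊥ | push {}
  [8] u=7 | in ⊥ | out 0 | ==

Converged values:
  [0] −
  [1] ⊥
  [2] 0
  [3] +
  [4] ⊥
  [5] ⊥
  [6] ⊤
  [7] 0

⊤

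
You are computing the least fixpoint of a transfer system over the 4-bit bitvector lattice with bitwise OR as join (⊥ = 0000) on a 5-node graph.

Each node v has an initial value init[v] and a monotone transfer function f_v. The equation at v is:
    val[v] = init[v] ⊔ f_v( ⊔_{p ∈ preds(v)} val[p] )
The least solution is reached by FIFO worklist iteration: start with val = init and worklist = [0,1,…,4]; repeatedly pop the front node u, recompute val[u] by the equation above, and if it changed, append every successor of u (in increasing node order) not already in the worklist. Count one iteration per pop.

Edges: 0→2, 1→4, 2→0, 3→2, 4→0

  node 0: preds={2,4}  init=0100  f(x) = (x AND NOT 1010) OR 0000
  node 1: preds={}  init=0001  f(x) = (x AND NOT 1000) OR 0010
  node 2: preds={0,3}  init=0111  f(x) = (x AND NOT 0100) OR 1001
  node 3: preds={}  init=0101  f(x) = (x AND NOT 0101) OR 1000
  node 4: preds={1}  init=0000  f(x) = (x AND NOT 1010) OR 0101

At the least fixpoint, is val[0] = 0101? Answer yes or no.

yes

Worklist (7 pops):
  #1 pop 0: in=0111 → 0101 (was 0100); enqueue []
  #2 pop 1: in=0000 → 0011 (was 0001); enqueue []
  #3 pop 2: in=0101 → 1111 (was 0111); enqueue [0]
  #4 pop 3: in=0000 → 1101 (was 0101); enqueue [2]
  #5 pop 4: in=0011 → 0101 (was 0000); enqueue []
  #6 pop 0: in=1111 → 0101 (no change)
  #7 pop 2: in=1101 → 1111 (no change)

Fixpoint:
  val[0] = 0101
  val[1] = 0011
  val[2] = 1111
  val[3] = 1101
  val[4] = 0101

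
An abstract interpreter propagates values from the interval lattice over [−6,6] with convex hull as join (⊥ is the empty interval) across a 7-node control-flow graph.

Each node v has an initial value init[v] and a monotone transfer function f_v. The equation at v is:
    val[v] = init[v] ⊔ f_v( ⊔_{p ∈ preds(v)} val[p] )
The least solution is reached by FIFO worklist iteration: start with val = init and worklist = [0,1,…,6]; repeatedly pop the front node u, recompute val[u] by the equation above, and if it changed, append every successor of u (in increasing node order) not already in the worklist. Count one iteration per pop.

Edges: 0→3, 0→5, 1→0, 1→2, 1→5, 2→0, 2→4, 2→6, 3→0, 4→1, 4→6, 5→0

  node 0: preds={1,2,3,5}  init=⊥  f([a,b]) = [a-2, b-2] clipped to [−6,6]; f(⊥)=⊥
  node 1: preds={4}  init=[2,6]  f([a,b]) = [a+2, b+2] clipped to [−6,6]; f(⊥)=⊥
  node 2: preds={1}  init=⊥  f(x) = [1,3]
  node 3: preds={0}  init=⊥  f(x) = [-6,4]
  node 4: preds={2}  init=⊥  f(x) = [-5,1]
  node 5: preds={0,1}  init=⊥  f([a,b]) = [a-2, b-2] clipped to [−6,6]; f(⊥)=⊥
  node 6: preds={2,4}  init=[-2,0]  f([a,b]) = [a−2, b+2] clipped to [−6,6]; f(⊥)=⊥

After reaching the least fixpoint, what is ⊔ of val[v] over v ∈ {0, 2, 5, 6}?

Worklist (13 pops):
  #1 pop 0: in=[2,6] → [0,4] (was ⊥); enqueue []
  #2 pop 1: in=⊥ → [2,6] (no change)
  #3 pop 2: in=[2,6] → [1,3] (was ⊥); enqueue [0]
  #4 pop 3: in=[0,4] → [-6,4] (was ⊥); enqueue []
  #5 pop 4: in=[1,3] → [-5,1] (was ⊥); enqueue [1]
  #6 pop 5: in=[0,6] → [-2,4] (was ⊥); enqueue []
  #7 pop 6: in=[-5,3] → [-6,5] (was [-2,0]); enqueue []
  #8 pop 0: in=[-6,6] → [-6,4] (was [0,4]); enqueue [3,5]
  #9 pop 1: in=[-5,1] → [-3,6] (was [2,6]); enqueue [0,2]
  #10 pop 3: in=[-6,4] → [-6,4] (no change)
  #11 pop 5: in=[-6,6] → [-6,4] (was [-2,4]); enqueue []
  #12 pop 0: in=[-6,6] → [-6,4] (no change)
  #13 pop 2: in=[-3,6] → [1,3] (no change)

Fixpoint:
  val[0] = [-6,4]
  val[1] = [-3,6]
  val[2] = [1,3]
  val[3] = [-6,4]
  val[4] = [-5,1]
  val[5] = [-6,4]
  val[6] = [-6,5]

[-6,5]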